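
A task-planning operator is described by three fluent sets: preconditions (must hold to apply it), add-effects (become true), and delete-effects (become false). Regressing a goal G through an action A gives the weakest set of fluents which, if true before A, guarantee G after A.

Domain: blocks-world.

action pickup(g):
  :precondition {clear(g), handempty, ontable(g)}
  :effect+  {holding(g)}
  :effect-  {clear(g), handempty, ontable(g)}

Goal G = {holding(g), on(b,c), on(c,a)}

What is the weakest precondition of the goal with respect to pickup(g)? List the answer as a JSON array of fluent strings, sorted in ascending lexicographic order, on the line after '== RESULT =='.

Regress:
  G ∩ del = {}  (empty — regression defined)
  G \ add = {holding(g), on(b,c), on(c,a)} \ {holding(g)} = {on(b,c), on(c,a)}
  ∪ pre   = {on(b,c), on(c,a)} ∪ {clear(g), handempty, ontable(g)}
          = {clear(g), handempty, on(b,c), on(c,a), ontable(g)}

== RESULT ==
["clear(g)", "handempty", "on(b,c)", "on(c,a)", "ontable(g)"]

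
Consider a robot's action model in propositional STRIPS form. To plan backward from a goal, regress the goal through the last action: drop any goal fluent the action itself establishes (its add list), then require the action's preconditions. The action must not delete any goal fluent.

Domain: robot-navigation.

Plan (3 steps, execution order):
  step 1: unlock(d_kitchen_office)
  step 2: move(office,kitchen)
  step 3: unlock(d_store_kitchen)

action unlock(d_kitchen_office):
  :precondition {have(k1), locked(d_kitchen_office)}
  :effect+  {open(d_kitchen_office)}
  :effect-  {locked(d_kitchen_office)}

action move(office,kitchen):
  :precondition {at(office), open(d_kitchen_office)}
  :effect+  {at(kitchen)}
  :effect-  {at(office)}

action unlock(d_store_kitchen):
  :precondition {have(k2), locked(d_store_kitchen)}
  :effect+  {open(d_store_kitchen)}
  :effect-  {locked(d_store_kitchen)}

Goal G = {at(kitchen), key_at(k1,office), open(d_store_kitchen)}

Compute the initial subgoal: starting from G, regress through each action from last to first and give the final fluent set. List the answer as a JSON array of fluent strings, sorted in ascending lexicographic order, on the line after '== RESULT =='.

Regress step by step:
  through step 3 (unlock(d_store_kitchen)): drop {open(d_store_kitchen)}, keep {at(kitchen), key_at(k1,office)}, require {have(k2), locked(d_store_kitchen)}
    → {at(kitchen), have(k2), key_at(k1,office), locked(d_store_kitchen)}
  through step 2 (move(office,kitchen)): drop {at(kitchen)}, keep {have(k2), key_at(k1,office), locked(d_store_kitchen)}, require {at(office), open(d_kitchen_office)}
    → {at(office), have(k2), key_at(k1,office), locked(d_store_kitchen), open(d_kitchen_office)}
  through step 1 (unlock(d_kitchen_office)): drop {open(d_kitchen_office)}, keep {at(office), have(k2), key_at(k1,office), locked(d_store_kitchen)}, require {have(k1), locked(d_kitchen_office)}
    → {at(office), have(k1), have(k2), key_at(k1,office), locked(d_kitchen_office), locked(d_store_kitchen)}

== RESULT ==
["at(office)", "have(k1)", "have(k2)", "key_at(k1,office)", "locked(d_kitchen_office)", "locked(d_store_kitchen)"]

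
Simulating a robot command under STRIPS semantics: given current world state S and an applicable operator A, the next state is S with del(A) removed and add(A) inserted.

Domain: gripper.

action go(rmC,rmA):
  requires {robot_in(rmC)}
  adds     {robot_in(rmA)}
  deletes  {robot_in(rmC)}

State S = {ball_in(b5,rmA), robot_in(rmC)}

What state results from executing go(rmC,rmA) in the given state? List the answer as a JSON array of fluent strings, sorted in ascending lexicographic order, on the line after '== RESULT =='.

Compute (S \ del) ∪ add:
  pre ⊆ S: {robot_in(rmC)} ⊆ S  — applicable
  S \ del = {ball_in(b5,rmA)}
  ∪ add   = {ball_in(b5,rmA), robot_in(rmA)}

== RESULT ==
["ball_in(b5,rmA)", "robot_in(rmA)"]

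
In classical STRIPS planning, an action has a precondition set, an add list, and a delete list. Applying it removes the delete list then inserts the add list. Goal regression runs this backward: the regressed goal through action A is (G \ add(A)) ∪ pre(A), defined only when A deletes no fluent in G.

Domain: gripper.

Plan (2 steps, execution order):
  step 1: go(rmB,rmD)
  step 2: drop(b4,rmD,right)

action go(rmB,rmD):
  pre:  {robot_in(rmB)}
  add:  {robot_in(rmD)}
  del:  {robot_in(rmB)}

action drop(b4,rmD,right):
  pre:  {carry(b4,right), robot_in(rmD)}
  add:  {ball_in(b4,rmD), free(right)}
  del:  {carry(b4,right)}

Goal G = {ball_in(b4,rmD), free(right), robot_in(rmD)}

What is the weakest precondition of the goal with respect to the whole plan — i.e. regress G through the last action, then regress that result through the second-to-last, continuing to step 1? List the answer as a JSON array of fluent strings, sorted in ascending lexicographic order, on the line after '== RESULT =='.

Regress step by step:
  through step 2 (drop(b4,rmD,right)): drop {ball_in(b4,rmD), free(right)}, keep {robot_in(rmD)}, require {carry(b4,right), robot_in(rmD)}
    → {carry(b4,right), robot_in(rmD)}
  through step 1 (go(rmB,rmD)): drop {robot_in(rmD)}, keep {carry(b4,right)}, require {robot_in(rmB)}
    → {carry(b4,right), robot_in(rmB)}

== RESULT ==
["carry(b4,right)", "robot_in(rmB)"]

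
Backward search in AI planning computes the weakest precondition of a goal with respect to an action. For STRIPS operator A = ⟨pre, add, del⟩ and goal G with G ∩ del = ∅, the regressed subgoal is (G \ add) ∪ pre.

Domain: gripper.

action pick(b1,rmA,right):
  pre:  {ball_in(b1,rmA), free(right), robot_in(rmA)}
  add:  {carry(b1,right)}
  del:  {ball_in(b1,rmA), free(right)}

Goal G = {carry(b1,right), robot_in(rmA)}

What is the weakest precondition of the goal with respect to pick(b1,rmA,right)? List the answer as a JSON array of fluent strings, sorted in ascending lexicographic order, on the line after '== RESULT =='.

Regress:
  G ∩ del = {}  (empty — regression defined)
  G \ add = {carry(b1,right), robot_in(rmA)} \ {carry(b1,right)} = {robot_in(rmA)}
  ∪ pre   = {robot_in(rmA)} ∪ {ball_in(b1,rmA), free(right), robot_in(rmA)}
          = {ball_in(b1,rmA), free(right), robot_in(rmA)}

== RESULT ==
["ball_in(b1,rmA)", "free(right)", "robot_in(rmA)"]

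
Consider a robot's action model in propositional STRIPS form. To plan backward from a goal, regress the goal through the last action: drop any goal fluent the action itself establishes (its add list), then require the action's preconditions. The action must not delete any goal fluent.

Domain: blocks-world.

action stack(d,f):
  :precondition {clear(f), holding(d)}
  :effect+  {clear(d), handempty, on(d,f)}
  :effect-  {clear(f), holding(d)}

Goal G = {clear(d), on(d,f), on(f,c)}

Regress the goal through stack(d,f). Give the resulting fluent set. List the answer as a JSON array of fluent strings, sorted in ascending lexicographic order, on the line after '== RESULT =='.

Compute (G \ add) ∪ pre:
  G ∩ del = {}  (empty — regression defined)
  G \ add = {clear(d), on(d,f), on(f,c)} \ {clear(d), handempty, on(d,f)} = {on(f,c)}
  ∪ pre   = {on(f,c)} ∪ {clear(f), holding(d)}
          = {clear(f), holding(d), on(f,c)}

== RESULT ==
["clear(f)", "holding(d)", "on(f,c)"]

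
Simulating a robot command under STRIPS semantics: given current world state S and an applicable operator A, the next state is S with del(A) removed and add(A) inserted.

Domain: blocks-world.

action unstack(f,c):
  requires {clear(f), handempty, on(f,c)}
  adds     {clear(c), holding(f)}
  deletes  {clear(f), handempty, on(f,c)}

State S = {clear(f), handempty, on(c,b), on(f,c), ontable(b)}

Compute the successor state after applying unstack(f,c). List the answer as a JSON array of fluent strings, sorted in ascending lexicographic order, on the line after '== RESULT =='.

Compute (S \ del) ∪ add:
  pre ⊆ S: {clear(f), handempty, on(f,c)} ⊆ S  — applicable
  S \ del = {on(c,b), ontable(b)}
  ∪ add   = {clear(c), holding(f), on(c,b), ontable(b)}

== RESULT ==
["clear(c)", "holding(f)", "on(c,b)", "ontable(b)"]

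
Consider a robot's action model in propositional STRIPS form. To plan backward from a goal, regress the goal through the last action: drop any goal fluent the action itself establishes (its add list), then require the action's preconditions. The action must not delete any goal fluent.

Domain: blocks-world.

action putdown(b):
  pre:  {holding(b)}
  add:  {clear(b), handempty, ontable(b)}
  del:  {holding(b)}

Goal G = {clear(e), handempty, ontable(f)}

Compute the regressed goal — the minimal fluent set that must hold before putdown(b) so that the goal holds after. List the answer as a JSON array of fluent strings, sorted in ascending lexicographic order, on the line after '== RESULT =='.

Compute (G \ add) ∪ pre:
  G ∩ del = {}  (empty — regression defined)
  G \ add = {clear(e), handempty, ontable(f)} \ {clear(b), handempty, ontable(b)} = {clear(e), ontable(f)}
  ∪ pre   = {clear(e), ontable(f)} ∪ {holding(b)}
          = {clear(e), holding(b), ontable(f)}

== RESULT ==
["clear(e)", "holding(b)", "ontable(f)"]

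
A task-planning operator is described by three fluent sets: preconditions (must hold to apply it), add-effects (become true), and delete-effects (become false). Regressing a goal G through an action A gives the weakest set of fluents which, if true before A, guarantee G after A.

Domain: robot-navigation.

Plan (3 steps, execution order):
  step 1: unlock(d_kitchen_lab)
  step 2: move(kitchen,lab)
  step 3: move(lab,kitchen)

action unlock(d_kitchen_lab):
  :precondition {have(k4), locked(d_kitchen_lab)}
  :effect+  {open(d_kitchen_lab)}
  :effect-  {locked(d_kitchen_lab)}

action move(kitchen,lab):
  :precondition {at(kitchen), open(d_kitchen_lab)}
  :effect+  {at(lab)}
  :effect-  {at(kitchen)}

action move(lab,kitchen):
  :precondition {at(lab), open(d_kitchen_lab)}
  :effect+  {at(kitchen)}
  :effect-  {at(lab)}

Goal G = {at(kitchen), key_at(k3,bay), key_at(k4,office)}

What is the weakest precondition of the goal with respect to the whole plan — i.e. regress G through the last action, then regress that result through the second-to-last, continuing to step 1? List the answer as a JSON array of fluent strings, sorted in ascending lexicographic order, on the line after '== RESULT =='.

Work backward from the goal:
  through step 3 (move(lab,kitchen)): drop {at(kitchen)}, keep {key_at(k3,bay), key_at(k4,office)}, require {at(lab), open(d_kitchen_lab)}
    → {at(lab), key_at(k3,bay), key_at(k4,office), open(d_kitchen_lab)}
  through step 2 (move(kitchen,lab)): drop {at(lab)}, keep {key_at(k3,bay), key_at(k4,office), open(d_kitchen_lab)}, require {at(kitchen), open(d_kitchen_lab)}
    → {at(kitchen), key_at(k3,bay), key_at(k4,office), open(d_kitchen_lab)}
  through step 1 (unlock(d_kitchen_lab)): drop {open(d_kitchen_lab)}, keep {at(kitchen), key_at(k3,bay), key_at(k4,office)}, require {have(k4), locked(d_kitchen_lab)}
    → {at(kitchen), have(k4), key_at(k3,bay), key_at(k4,office), locked(d_kitchen_lab)}

== RESULT ==
["at(kitchen)", "have(k4)", "key_at(k3,bay)", "key_at(k4,office)", "locked(d_kitchen_lab)"]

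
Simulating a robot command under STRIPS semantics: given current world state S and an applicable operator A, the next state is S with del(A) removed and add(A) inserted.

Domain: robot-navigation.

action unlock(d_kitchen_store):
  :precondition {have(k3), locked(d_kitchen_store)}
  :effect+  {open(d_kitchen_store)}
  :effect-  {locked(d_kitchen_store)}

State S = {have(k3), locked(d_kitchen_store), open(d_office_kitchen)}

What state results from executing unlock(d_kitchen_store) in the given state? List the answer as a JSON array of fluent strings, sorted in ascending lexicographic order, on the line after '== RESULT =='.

Compute (S \ del) ∪ add:
  pre ⊆ S: {have(k3), locked(d_kitchen_store)} ⊆ S  — applicable
  S \ del = {have(k3), open(d_office_kitchen)}
  ∪ add   = {have(k3), open(d_kitchen_store), open(d_office_kitchen)}

== RESULT ==
["have(k3)", "open(d_kitchen_store)", "open(d_office_kitchen)"]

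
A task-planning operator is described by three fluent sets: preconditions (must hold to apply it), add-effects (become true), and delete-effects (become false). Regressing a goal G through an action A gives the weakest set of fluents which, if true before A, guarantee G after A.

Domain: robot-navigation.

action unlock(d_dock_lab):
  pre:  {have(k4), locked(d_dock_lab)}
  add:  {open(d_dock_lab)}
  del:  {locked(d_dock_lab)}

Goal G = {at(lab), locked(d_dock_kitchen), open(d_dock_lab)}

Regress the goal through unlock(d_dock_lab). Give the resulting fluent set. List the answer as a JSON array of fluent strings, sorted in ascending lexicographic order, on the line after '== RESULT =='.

Compute (G \ add) ∪ pre:
  G ∩ del = {}  (empty — regression defined)
  G \ add = {at(lab), locked(d_dock_kitchen), open(d_dock_lab)} \ {open(d_dock_lab)} = {at(lab), locked(d_dock_kitchen)}
  ∪ pre   = {at(lab), locked(d_dock_kitchen)} ∪ {have(k4), locked(d_dock_lab)}
          = {at(lab), have(k4), locked(d_dock_kitchen), locked(d_dock_lab)}

== RESULT ==
["at(lab)", "have(k4)", "locked(d_dock_kitchen)", "locked(d_dock_lab)"]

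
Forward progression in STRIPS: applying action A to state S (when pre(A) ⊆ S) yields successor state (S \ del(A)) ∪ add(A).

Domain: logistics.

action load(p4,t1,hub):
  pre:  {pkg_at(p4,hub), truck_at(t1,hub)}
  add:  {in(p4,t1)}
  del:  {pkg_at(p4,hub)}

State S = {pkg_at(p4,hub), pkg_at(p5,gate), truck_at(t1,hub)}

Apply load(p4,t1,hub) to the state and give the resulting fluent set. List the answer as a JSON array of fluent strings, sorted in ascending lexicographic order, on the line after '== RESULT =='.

Compute (S \ del) ∪ add:
  pre ⊆ S: {pkg_at(p4,hub), truck_at(t1,hub)} ⊆ S  — applicable
  S \ del = {pkg_at(p5,gate), truck_at(t1,hub)}
  ∪ add   = {in(p4,t1), pkg_at(p5,gate), truck_at(t1,hub)}

== RESULT ==
["in(p4,t1)", "pkg_at(p5,gate)", "truck_at(t1,hub)"]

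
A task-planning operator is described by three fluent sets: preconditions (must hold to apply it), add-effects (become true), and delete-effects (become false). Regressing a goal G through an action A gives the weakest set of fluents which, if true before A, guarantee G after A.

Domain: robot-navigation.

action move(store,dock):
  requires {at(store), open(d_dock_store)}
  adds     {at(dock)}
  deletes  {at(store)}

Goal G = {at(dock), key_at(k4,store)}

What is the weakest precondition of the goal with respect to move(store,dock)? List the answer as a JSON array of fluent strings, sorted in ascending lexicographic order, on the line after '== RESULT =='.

Compute (G \ add) ∪ pre:
  G ∩ del = {}  (empty — regression defined)
  G \ add = {at(dock), key_at(k4,store)} \ {at(dock)} = {key_at(k4,store)}
  ∪ pre   = {key_at(k4,store)} ∪ {at(store), open(d_dock_store)}
          = {at(store), key_at(k4,store), open(d_dock_store)}

== RESULT ==
["at(store)", "key_at(k4,store)", "open(d_dock_store)"]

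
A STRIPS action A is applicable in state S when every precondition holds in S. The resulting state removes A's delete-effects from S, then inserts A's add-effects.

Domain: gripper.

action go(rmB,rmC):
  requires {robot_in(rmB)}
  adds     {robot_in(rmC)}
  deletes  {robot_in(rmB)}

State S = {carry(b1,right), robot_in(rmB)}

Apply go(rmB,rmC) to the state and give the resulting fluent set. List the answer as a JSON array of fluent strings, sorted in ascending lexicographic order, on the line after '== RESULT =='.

Compute (S \ del) ∪ add:
  pre ⊆ S: {robot_in(rmB)} ⊆ S  — applicable
  S \ del = {carry(b1,right)}
  ∪ add   = {carry(b1,right), robot_in(rmC)}

== RESULT ==
["carry(b1,right)", "robot_in(rmC)"]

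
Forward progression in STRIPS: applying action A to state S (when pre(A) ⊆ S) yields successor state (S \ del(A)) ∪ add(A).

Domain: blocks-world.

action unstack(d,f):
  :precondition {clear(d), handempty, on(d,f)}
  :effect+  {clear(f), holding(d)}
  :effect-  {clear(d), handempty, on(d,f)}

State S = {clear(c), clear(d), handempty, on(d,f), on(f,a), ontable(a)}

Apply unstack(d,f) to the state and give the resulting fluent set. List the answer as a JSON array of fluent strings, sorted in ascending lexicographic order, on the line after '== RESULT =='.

Compute (S \ del) ∪ add:
  pre ⊆ S: {clear(d), handempty, on(d,f)} ⊆ S  — applicable
  S \ del = {clear(c), on(f,a), ontable(a)}
  ∪ add   = {clear(c), clear(f), holding(d), on(f,a), ontable(a)}

== RESULT ==
["clear(c)", "clear(f)", "holding(d)", "on(f,a)", "ontable(a)"]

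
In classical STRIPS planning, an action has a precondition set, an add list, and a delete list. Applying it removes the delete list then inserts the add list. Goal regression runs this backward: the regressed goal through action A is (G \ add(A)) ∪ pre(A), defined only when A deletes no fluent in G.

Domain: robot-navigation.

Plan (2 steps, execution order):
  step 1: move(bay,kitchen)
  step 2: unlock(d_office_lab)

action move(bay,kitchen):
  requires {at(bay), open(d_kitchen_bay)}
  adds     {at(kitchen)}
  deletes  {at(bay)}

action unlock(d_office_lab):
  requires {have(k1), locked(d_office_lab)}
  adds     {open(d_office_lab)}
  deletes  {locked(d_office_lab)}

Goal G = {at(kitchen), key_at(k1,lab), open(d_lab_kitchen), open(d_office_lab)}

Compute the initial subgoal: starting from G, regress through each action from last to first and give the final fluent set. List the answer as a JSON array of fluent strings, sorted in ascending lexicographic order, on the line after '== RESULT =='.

Work backward from the goal:
  through step 2 (unlock(d_office_lab)): drop {open(d_office_lab)}, keep {at(kitchen), key_at(k1,lab), open(d_lab_kitchen)}, require {have(k1), locked(d_office_lab)}
    → {at(kitchen), have(k1), key_at(k1,lab), locked(d_office_lab), open(d_lab_kitchen)}
  through step 1 (move(bay,kitchen)): drop {at(kitchen)}, keep {have(k1), key_at(k1,lab), locked(d_office_lab), open(d_lab_kitchen)}, require {at(bay), open(d_kitchen_bay)}
    → {at(bay), have(k1), key_at(k1,lab), locked(d_office_lab), open(d_kitchen_bay), open(d_lab_kitchen)}

== RESULT ==
["at(bay)", "have(k1)", "key_at(k1,lab)", "locked(d_office_lab)", "open(d_kitchen_bay)", "open(d_lab_kitchen)"]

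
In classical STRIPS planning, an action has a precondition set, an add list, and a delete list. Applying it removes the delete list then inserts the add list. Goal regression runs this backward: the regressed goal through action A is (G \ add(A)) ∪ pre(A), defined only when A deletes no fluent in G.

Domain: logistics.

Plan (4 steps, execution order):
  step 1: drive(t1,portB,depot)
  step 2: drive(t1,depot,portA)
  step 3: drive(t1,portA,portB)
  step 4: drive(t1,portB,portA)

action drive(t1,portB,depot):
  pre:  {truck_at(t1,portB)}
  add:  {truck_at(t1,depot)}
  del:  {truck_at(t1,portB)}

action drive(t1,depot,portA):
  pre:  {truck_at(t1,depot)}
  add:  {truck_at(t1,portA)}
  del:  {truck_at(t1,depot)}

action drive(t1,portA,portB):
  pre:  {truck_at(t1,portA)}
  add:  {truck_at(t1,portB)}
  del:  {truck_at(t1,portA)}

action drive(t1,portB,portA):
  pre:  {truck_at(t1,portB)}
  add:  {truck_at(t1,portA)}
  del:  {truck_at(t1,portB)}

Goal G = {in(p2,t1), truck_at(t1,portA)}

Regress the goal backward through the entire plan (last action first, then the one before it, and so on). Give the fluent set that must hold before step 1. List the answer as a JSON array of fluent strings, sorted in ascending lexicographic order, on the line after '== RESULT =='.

Work backward from the goal:
  through step 4 (drive(t1,portB,portA)): drop {truck_at(t1,portA)}, keep {in(p2,t1)}, require {truck_at(t1,portB)}
    → {in(p2,t1), truck_at(t1,portB)}
  through step 3 (drive(t1,portA,portB)): drop {truck_at(t1,portB)}, keep {in(p2,t1)}, require {truck_at(t1,portA)}
    → {in(p2,t1), truck_at(t1,portA)}
  through step 2 (drive(t1,depot,portA)): drop {truck_at(t1,portA)}, keep {in(p2,t1)}, require {truck_at(t1,depot)}
    → {in(p2,t1), truck_at(t1,depot)}
  through step 1 (drive(t1,portB,depot)): drop {truck_at(t1,depot)}, keep {in(p2,t1)}, require {truck_at(t1,portB)}
    → {in(p2,t1), truck_at(t1,portB)}

== RESULT ==
["in(p2,t1)", "truck_at(t1,portB)"]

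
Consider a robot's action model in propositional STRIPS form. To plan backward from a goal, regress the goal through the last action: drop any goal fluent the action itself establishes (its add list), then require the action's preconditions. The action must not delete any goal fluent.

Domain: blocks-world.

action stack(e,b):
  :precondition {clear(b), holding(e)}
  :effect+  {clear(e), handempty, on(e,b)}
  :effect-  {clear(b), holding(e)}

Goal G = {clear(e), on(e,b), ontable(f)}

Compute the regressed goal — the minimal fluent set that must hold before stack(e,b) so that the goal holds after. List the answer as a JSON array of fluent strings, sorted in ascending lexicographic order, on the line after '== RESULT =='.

Compute (G \ add) ∪ pre:
  G ∩ del = {}  (empty — regression defined)
  G \ add = {clear(e), on(e,b), ontable(f)} \ {clear(e), handempty, on(e,b)} = {ontable(f)}
  ∪ pre   = {ontable(f)} ∪ {clear(b), holding(e)}
          = {clear(b), holding(e), ontable(f)}

== RESULT ==
["clear(b)", "holding(e)", "ontable(f)"]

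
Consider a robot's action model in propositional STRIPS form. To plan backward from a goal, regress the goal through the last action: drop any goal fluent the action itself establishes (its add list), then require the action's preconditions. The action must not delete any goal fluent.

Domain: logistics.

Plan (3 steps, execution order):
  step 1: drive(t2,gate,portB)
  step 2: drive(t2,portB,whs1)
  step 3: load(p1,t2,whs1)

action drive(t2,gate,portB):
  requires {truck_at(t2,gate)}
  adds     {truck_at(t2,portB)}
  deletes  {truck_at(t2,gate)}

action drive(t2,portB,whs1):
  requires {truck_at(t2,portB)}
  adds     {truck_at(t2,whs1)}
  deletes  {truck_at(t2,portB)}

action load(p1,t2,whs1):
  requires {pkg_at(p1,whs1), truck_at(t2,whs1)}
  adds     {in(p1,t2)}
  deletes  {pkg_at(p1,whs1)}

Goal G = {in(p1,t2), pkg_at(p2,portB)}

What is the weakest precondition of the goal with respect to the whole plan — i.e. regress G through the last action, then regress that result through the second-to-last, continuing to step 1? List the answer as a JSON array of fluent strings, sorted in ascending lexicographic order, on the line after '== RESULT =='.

Work backward from the goal:
  through step 3 (load(p1,t2,whs1)): drop {in(p1,t2)}, keep {pkg_at(p2,portB)}, require {pkg_at(p1,whs1), truck_at(t2,whs1)}
    → {pkg_at(p1,whs1), pkg_at(p2,portB), truck_at(t2,whs1)}
  through step 2 (drive(t2,portB,whs1)): drop {truck_at(t2,whs1)}, keep {pkg_at(p1,whs1), pkg_at(p2,portB)}, require {truck_at(t2,portB)}
    → {pkg_at(p1,whs1), pkg_at(p2,portB), truck_at(t2,portB)}
  through step 1 (drive(t2,gate,portB)): drop {truck_at(t2,portB)}, keep {pkg_at(p1,whs1), pkg_at(p2,portB)}, require {truck_at(t2,gate)}
    → {pkg_at(p1,whs1), pkg_at(p2,portB), truck_at(t2,gate)}

== RESULT ==
["pkg_at(p1,whs1)", "pkg_at(p2,portB)", "truck_at(t2,gate)"]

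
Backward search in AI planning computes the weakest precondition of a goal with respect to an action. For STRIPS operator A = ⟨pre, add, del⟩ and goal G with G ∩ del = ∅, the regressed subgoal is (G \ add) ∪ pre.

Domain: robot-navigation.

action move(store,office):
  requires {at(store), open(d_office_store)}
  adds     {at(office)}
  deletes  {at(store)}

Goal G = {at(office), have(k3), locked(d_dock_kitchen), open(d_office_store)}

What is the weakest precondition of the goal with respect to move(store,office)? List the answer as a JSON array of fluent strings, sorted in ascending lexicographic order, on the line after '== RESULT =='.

Compute (G \ add) ∪ pre:
  G ∩ del = {}  (empty — regression defined)
  G \ add = {at(office), have(k3), locked(d_dock_kitchen), open(d_office_store)} \ {at(office)} = {have(k3), locked(d_dock_kitchen), open(d_office_store)}
  ∪ pre   = {have(k3), locked(d_dock_kitchen), open(d_office_store)} ∪ {at(store), open(d_office_store)}
          = {at(store), have(k3), locked(d_dock_kitchen), open(d_office_store)}

== RESULT ==
["at(store)", "have(k3)", "locked(d_dock_kitchen)", "open(d_office_store)"]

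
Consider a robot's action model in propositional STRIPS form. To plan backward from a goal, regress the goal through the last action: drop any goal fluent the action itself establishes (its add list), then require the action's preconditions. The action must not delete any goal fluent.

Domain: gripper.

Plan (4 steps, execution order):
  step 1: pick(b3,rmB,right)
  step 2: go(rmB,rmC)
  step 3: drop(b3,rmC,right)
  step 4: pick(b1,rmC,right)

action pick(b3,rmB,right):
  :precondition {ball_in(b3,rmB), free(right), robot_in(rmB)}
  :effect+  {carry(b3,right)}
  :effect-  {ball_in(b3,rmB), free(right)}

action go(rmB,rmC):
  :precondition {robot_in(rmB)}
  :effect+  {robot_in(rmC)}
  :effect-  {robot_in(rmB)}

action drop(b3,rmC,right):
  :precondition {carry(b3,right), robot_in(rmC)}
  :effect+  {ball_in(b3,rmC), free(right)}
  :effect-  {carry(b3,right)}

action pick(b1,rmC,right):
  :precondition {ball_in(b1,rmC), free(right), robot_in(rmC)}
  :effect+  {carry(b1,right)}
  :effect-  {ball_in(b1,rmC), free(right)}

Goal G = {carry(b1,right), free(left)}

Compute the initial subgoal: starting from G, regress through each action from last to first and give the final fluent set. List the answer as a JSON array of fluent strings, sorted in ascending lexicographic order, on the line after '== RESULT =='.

Regress step by step:
  through step 4 (pick(b1,rmC,right)): drop {carry(b1,right)}, keep {free(left)}, require {ball_in(b1,rmC), free(right), robot_in(rmC)}
    → {ball_in(b1,rmC), free(left), free(right), robot_in(rmC)}
  through step 3 (drop(b3,rmC,right)): drop {free(right)}, keep {ball_in(b1,rmC), free(left), robot_in(rmC)}, require {carry(b3,right), robot_in(rmC)}
    → {ball_in(b1,rmC), carry(b3,right), free(left), robot_in(rmC)}
  through step 2 (go(rmB,rmC)): drop {robot_in(rmC)}, keep {ball_in(b1,rmC), carry(b3,right), free(left)}, require {robot_in(rmB)}
    → {ball_in(b1,rmC), carry(b3,right), free(left), robot_in(rmB)}
  through step 1 (pick(b3,rmB,right)): drop {carry(b3,right)}, keep {ball_in(b1,rmC), free(left), robot_in(rmB)}, require {ball_in(b3,rmB), free(right), robot_in(rmB)}
    → {ball_in(b1,rmC), ball_in(b3,rmB), free(left), free(right), robot_in(rmB)}

== RESULT ==
["ball_in(b1,rmC)", "ball_in(b3,rmB)", "free(left)", "free(right)", "robot_in(rmB)"]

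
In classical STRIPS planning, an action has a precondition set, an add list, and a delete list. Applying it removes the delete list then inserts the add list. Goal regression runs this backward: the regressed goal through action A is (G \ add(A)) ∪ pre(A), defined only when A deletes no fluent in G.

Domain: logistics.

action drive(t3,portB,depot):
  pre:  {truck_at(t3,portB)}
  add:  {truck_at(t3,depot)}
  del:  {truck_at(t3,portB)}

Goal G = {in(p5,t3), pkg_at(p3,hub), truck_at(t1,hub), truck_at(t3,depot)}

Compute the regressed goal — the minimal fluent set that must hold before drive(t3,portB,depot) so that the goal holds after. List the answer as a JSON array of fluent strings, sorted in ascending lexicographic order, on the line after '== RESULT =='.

Compute (G \ add) ∪ pre:
  G ∩ del = {}  (empty — regression defined)
  G \ add = {in(p5,t3), pkg_at(p3,hub), truck_at(t1,hub), truck_at(t3,depot)} \ {truck_at(t3,depot)} = {in(p5,t3), pkg_at(p3,hub), truck_at(t1,hub)}
  ∪ pre   = {in(p5,t3), pkg_at(p3,hub), truck_at(t1,hub)} ∪ {truck_at(t3,portB)}
          = {in(p5,t3), pkg_at(p3,hub), truck_at(t1,hub), truck_at(t3,portB)}

== RESULT ==
["in(p5,t3)", "pkg_at(p3,hub)", "truck_at(t1,hub)", "truck_at(t3,portB)"]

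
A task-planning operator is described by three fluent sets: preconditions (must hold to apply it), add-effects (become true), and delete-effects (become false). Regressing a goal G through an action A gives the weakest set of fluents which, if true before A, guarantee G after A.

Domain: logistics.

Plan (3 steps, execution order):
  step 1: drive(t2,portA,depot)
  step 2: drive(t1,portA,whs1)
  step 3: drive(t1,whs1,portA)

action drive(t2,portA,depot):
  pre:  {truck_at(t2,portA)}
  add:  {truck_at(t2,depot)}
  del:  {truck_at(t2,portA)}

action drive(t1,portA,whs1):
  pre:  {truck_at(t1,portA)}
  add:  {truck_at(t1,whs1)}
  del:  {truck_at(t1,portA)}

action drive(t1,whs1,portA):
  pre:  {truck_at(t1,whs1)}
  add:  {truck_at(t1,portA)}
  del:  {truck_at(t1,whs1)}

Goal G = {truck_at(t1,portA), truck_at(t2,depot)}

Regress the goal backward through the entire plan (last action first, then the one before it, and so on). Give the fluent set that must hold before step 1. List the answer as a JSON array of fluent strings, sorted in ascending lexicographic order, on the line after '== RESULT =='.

Work backward from the goal:
  through step 3 (drive(t1,whs1,portA)): drop {truck_at(t1,portA)}, keep {truck_at(t2,depot)}, require {truck_at(t1,whs1)}
    → {truck_at(t1,whs1), truck_at(t2,depot)}
  through step 2 (drive(t1,portA,whs1)): drop {truck_at(t1,whs1)}, keep {truck_at(t2,depot)}, require {truck_at(t1,portA)}
    → {truck_at(t1,portA), truck_at(t2,depot)}
  through step 1 (drive(t2,portA,depot)): drop {truck_at(t2,depot)}, keep {truck_at(t1,portA)}, require {truck_at(t2,portA)}
    → {truck_at(t1,portA), truck_at(t2,portA)}

== RESULT ==
["truck_at(t1,portA)", "truck_at(t2,portA)"]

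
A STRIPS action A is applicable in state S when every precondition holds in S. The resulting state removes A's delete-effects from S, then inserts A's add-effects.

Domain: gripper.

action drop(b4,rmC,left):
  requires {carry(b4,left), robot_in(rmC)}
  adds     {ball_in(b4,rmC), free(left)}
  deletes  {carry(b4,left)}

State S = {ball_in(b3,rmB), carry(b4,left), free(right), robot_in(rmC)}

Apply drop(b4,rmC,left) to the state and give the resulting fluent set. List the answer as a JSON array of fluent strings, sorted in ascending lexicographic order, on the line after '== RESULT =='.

Compute (S \ del) ∪ add:
  pre ⊆ S: {carry(b4,left), robot_in(rmC)} ⊆ S  — applicable
  S \ del = {ball_in(b3,rmB), free(right), robot_in(rmC)}
  ∪ add   = {ball_in(b3,rmB), ball_in(b4,rmC), free(left), free(right), robot_in(rmC)}

== RESULT ==
["ball_in(b3,rmB)", "ball_in(b4,rmC)", "free(left)", "free(right)", "robot_in(rmC)"]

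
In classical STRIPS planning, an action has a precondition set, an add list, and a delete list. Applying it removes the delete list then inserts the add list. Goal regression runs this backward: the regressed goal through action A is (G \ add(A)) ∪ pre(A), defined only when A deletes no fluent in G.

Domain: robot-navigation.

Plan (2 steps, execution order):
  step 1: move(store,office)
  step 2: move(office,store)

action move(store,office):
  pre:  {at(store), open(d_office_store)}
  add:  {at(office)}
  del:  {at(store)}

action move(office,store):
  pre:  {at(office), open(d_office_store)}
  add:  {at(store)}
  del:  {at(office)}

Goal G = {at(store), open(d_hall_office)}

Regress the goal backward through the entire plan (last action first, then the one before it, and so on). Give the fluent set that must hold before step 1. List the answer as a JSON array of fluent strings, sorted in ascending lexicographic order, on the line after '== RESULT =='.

Regress step by step:
  through step 2 (move(office,store)): drop {at(store)}, keep {open(d_hall_office)}, require {at(office), open(d_office_store)}
    → {at(office), open(d_hall_office), open(d_office_store)}
  through step 1 (move(store,office)): drop {at(office)}, keep {open(d_hall_office), open(d_office_store)}, require {at(store), open(d_office_store)}
    → {at(store), open(d_hall_office), open(d_office_store)}

== RESULT ==
["at(store)", "open(d_hall_office)", "open(d_office_store)"]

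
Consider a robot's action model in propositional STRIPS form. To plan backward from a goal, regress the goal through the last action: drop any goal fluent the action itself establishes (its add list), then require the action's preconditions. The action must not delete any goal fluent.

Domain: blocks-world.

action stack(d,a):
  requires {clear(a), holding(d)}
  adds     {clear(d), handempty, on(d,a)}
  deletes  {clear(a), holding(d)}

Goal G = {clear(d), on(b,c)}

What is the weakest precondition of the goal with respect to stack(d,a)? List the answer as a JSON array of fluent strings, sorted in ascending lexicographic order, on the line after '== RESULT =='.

Regress:
  G ∩ del = {}  (empty — regression defined)
  G \ add = {clear(d), on(b,c)} \ {clear(d), handempty, on(d,a)} = {on(b,c)}
  ∪ pre   = {on(b,c)} ∪ {clear(a), holding(d)}
          = {clear(a), holding(d), on(b,c)}

== RESULT ==
["clear(a)", "holding(d)", "on(b,c)"]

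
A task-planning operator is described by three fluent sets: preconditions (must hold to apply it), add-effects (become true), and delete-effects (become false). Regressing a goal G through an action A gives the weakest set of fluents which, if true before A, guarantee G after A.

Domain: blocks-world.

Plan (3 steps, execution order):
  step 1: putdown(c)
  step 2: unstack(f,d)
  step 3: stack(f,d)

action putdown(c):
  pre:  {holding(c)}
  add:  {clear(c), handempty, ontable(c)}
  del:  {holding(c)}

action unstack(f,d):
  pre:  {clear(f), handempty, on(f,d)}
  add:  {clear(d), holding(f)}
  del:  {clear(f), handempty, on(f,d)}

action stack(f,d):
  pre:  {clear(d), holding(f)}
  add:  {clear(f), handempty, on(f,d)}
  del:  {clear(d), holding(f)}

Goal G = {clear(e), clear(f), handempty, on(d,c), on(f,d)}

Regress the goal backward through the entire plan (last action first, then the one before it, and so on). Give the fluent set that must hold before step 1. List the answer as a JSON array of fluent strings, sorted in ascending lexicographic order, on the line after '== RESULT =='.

Regress step by step:
  through step 3 (stack(f,d)): drop {clear(f), handempty, on(f,d)}, keep {clear(e), on(d,c)}, require {clear(d), holding(f)}
    → {clear(d), clear(e), holding(f), on(d,c)}
  through step 2 (unstack(f,d)): drop {clear(d), holding(f)}, keep {clear(e), on(d,c)}, require {clear(f), handempty, on(f,d)}
    → {clear(e), clear(f), handempty, on(d,c), on(f,d)}
  through step 1 (putdown(c)): drop {handempty}, keep {clear(e), clear(f), on(d,c), on(f,d)}, require {holding(c)}
    → {clear(e), clear(f), holding(c), on(d,c), on(f,d)}

== RESULT ==
["clear(e)", "clear(f)", "holding(c)", "on(d,c)", "on(f,d)"]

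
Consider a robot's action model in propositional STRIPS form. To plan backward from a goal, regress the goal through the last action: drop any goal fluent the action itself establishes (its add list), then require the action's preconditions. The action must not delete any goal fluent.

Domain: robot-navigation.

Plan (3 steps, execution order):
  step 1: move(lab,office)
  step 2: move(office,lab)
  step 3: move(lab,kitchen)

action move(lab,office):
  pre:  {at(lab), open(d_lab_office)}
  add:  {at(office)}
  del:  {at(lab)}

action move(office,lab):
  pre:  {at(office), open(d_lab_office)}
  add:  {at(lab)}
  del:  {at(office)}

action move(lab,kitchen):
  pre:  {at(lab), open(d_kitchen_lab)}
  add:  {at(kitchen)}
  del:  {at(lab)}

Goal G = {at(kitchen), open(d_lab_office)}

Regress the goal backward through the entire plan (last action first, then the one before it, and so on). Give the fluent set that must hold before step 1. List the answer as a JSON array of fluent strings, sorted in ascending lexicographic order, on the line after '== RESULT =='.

Work backward from the goal:
  through step 3 (move(lab,kitchen)): drop {at(kitchen)}, keep {open(d_lab_office)}, require {at(lab), open(d_kitchen_lab)}
    → {at(lab), open(d_kitchen_lab), open(d_lab_office)}
  through step 2 (move(office,lab)): drop {at(lab)}, keep {open(d_kitchen_lab), open(d_lab_office)}, require {at(office), open(d_lab_office)}
    → {at(office), open(d_kitchen_lab), open(d_lab_office)}
  through step 1 (move(lab,office)): drop {at(office)}, keep {open(d_kitchen_lab), open(d_lab_office)}, require {at(lab), open(d_lab_office)}
    → {at(lab), open(d_kitchen_lab), open(d_lab_office)}

== RESULT ==
["at(lab)", "open(d_kitchen_lab)", "open(d_lab_office)"]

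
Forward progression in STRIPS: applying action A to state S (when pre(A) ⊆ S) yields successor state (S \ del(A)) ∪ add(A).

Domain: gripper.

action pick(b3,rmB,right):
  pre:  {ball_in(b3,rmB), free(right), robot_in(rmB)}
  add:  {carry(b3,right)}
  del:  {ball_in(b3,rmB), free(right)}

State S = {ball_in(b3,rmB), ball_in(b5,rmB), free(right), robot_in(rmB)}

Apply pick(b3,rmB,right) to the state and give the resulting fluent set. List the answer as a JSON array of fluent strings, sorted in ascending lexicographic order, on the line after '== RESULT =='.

Compute (S \ del) ∪ add:
  pre ⊆ S: {ball_in(b3,rmB), free(right), robot_in(rmB)} ⊆ S  — applicable
  S \ del = {ball_in(b5,rmB), robot_in(rmB)}
  ∪ add   = {ball_in(b5,rmB), carry(b3,right), robot_in(rmB)}

== RESULT ==
["ball_in(b5,rmB)", "carry(b3,right)", "robot_in(rmB)"]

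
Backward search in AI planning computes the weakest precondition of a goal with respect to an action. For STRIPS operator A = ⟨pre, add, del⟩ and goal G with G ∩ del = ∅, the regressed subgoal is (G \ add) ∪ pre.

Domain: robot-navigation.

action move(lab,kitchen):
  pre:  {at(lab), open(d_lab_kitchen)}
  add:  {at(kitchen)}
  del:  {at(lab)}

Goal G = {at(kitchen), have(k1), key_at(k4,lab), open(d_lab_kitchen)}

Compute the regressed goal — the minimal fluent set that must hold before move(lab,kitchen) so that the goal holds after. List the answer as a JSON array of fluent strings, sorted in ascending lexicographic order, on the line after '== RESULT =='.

Regress:
  G ∩ del = {}  (empty — regression defined)
  G \ add = {at(kitchen), have(k1), key_at(k4,lab), open(d_lab_kitchen)} \ {at(kitchen)} = {have(k1), key_at(k4,lab), open(d_lab_kitchen)}
  ∪ pre   = {have(k1), key_at(k4,lab), open(d_lab_kitchen)} ∪ {at(lab), open(d_lab_kitchen)}
          = {at(lab), have(k1), key_at(k4,lab), open(d_lab_kitchen)}

== RESULT ==
["at(lab)", "have(k1)", "key_at(k4,lab)", "open(d_lab_kitchen)"]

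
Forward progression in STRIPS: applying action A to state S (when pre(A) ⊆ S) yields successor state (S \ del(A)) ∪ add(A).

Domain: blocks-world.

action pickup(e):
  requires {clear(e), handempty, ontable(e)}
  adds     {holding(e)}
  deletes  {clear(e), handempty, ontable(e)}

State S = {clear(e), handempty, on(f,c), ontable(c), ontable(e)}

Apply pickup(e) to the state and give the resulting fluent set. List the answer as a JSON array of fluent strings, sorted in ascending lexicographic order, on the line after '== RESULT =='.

Progress:
  pre ⊆ S: {clear(e), handempty, ontable(e)} ⊆ S  — applicable
  S \ del = {on(f,c), ontable(c)}
  ∪ add   = {holding(e), on(f,c), ontable(c)}

== RESULT ==
["holding(e)", "on(f,c)", "ontable(c)"]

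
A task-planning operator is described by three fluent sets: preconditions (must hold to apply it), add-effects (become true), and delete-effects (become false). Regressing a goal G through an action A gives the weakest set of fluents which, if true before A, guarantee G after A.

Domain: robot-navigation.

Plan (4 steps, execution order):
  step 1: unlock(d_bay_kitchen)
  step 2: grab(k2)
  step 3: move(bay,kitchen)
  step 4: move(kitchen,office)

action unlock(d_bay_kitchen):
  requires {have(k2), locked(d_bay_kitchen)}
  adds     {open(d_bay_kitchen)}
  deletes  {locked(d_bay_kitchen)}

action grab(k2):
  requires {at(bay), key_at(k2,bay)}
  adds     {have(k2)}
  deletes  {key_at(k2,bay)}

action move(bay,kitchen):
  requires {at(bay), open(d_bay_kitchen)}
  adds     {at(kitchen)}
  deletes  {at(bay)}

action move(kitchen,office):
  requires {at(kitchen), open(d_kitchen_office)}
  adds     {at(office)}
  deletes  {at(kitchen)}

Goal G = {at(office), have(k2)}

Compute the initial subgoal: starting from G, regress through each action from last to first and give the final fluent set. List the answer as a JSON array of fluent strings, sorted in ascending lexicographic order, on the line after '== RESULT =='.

Regress step by step:
  through step 4 (move(kitchen,office)): drop {at(office)}, keep {have(k2)}, require {at(kitchen), open(d_kitchen_office)}
    → {at(kitchen), have(k2), open(d_kitchen_office)}
  through step 3 (move(bay,kitchen)): drop {at(kitchen)}, keep {have(k2), open(d_kitchen_office)}, require {at(bay), open(d_bay_kitchen)}
    → {at(bay), have(k2), open(d_bay_kitchen), open(d_kitchen_office)}
  through step 2 (grab(k2)): drop {have(k2)}, keep {at(bay), open(d_bay_kitchen), open(d_kitchen_office)}, require {at(bay), key_at(k2,bay)}
    → {at(bay), key_at(k2,bay), open(d_bay_kitchen), open(d_kitchen_office)}
  through step 1 (unlock(d_bay_kitchen)): drop {open(d_bay_kitchen)}, keep {at(bay), key_at(k2,bay), open(d_kitchen_office)}, require {have(k2), locked(d_bay_kitchen)}
    → {at(bay), have(k2), key_at(k2,bay), locked(d_bay_kitchen), open(d_kitchen_office)}

== RESULT ==
["at(bay)", "have(k2)", "key_at(k2,bay)", "locked(d_bay_kitchen)", "open(d_kitchen_office)"]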